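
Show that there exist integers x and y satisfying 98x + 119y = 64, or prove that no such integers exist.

gcd(98, 119) = 7, so every integer of the form 98x + 119y is a multiple of 7.
But 64 = 7·9 + 1, so 7 ∤ 64.
Hence no integers x, y satisfy the equation.

There are no such integers.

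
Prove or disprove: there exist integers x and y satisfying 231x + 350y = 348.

gcd(231, 350) = 7, so every integer of the form 231x + 350y is a multiple of 7.
However 348 leaves remainder 5 on division by 7.
So the equation is unsolvable over ℤ.

There are no such integers.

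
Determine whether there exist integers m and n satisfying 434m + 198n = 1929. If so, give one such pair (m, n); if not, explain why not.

No, no such integers exist.

gcd(434, 198) = 2, so every integer of the form 434m + 198n is a multiple of 2.
But 1929 is not a multiple of 2 (it leaves remainder 1).
So the equation is unsolvable over ℤ.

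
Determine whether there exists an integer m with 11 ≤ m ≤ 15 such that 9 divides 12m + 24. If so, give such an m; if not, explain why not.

Scanning upward from m = 11 gives 156, 168, none divisible by 9. m = 13 works, since 12·13 + 24 = 180 = 20·9.

m = 13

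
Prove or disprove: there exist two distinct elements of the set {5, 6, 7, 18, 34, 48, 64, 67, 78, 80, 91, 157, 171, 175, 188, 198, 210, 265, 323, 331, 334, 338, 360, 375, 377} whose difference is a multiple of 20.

Both 5 and 265 leave remainder 5 on division by 20; their difference 260 = 13·20 is a multiple of 20.

The pair (5, 265) works.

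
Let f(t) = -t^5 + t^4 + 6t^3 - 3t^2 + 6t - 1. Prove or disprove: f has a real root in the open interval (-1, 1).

Yes, f has a root in the interval.

f(-1) = -14 and f(1) = 8, which have opposite signs.
Since f is a polynomial it is continuous on [-1, 1].
By the Intermediate Value Theorem f must vanish at some point of (-1, 1).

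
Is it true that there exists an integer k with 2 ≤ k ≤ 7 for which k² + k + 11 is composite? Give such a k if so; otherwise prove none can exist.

No, no such integer k in that range exists.

The values for k = 2, 3, …, 7 are 17, 23, 31, 41, 53, 67, and each of these is prime.
So no value in the range makes the expression composite.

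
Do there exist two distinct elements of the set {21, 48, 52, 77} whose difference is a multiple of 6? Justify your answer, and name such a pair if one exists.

Two integers differ by a multiple of 6 exactly when they have the same residue mod 6. The residues are 21↦3, 48↦0, 52↦4, 77↦5.
These 4 residues are pairwise different, hence no difference of two elements is divisible by 6.

There is no such pair.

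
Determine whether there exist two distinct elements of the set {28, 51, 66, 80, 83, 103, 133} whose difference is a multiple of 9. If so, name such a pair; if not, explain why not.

No such pair exists.

Reduce each element modulo 9: 28↦1, 51↦6, 66↦3, 80↦8, 83↦2, 103↦4, 133↦7.
All 7 residues are distinct, so no two elements differ by a multiple of 9.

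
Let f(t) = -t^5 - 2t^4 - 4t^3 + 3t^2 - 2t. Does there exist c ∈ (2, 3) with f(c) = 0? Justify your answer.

No.

f(2) = -88 and f(3) = -492, both negative, so a sign-change argument is unavailable; we show f keeps this sign on the whole interval.
Shift to the endpoint 2: with t = 2 + u (0 < u < 1), one computes f(2 + u) = -u^5 - 12u^4 - 60u^3 - 149u^2 - 182u - 88.
All 6 nonzero coefficients of this polynomial in u are negative; hence for u > 0 the value is a sum of negative terms (the constant -88 among them).
Therefore f(t) < 0 throughout (2, 3), and f has no zero there.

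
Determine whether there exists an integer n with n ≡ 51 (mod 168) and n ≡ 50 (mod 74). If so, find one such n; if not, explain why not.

There is no such integer.

Both moduli are multiples of 2 = gcd(168, 74), so any solution would satisfy n ≡ 51 and n ≡ 50 modulo 2 simultaneously.
These are incompatible: 51 − 50 = 1 is not divisible by 2.
So no integer satisfies both congruences.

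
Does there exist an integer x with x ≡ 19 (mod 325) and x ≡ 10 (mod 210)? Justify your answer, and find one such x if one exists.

gcd(325, 210) = 5. If x ≡ 19 (mod 325) and x ≡ 10 (mod 210), then x ≡ 19 (mod 5) and x ≡ 10 (mod 5).
However 19 ≡ 4 and 10 ≡ 0 (mod 5), and 4 ≠ 0.
Hence the system has no solution.

No, no such integer exists.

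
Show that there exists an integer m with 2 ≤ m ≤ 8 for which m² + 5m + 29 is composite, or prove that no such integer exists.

m = 4

At m = 4: 4² + 5·4 + 29 = 65 = 5·13, which is composite.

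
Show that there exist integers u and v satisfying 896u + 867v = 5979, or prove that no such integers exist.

u = 834, v = -855

896 and 867 are coprime, so 896u + 867v ranges over all of ℤ.
Run the Euclidean algorithm on 896 and 867: 896 = 1·867 + 29, 867 = 29·29 + 26, 29 = 1·26 + 3, 26 = 8·3 + 2, 3 = 1·2 + 1, 2 = 2·1 + 0.
Unwinding: 1 = 3 − 1·2 = 3 − (26 − 8·3) = −26 + 9·3 = −26 + 9·(29 − 1·26) = 9·29 − 10·26 = 9·29 − 10·(867 − 29·29) = −10·867 + 299·29 = −10·867 + 299·(896 − 1·867) = 299·896 − 309·867, i.e. 896·299 + 867·(-309) = 1.
Scaling by 5979 gives the particular solution (u, v) = (1787721, -1847511).
The general solution is u = 1787721 + 867k, v = -1847511 − 896k; taking k = -2061 gives the smaller pair u = 834, v = -855.
Indeed 896·834 + 867·(-855) = 747264 − 741285 = 5979.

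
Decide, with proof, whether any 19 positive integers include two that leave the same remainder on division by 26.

Take the 19 consecutive integers 92, 93, …, 110: their residues mod 26 are all distinct because 19 ≤ 26.
Hence this collection has no pair with equal remainders mod 26, disproving the claim.

No, the set {92, 93, 94, 95, 96, 97, 98, 99, 100, 101, 102, 103, 104, 105, 106, 107, 108, 109, 110} is a counterexample.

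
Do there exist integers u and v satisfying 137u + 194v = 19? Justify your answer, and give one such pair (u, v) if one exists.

u = 129, v = -91

Since gcd(137, 194) = 1, every integer is an integer combination of 137 and 194.
Run the Euclidean algorithm on 194 and 137: 194 = 1·137 + 57, 137 = 2·57 + 23, 57 = 2·23 + 11, 23 = 2·11 + 1, 11 = 11·1 + 0.
Unwinding: 1 = 23 − 2·11 = 23 − 2·(57 − 2·23) = −2·57 + 5·23 = −2·57 + 5·(137 − 2·57) = 5·137 − 12·57 = 5·137 − 12·(194 − 1·137) = −12·194 + 17·137, i.e. 137·17 + 194·(-12) = 1.
Scaling by 19 gives the particular solution (u, v) = (323, -228).
Shifting by a multiple of (194, −137) keeps it a solution: u = 323 − 1·194 = 129, v = -228 + 1·137 = -91.
Check: 137·129 + 194·(-91) = 17673 − 17654 = 19. ✓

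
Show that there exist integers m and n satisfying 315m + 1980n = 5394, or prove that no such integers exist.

Any value of 315m + 1980n is a multiple of gcd(315, 1980) = 45.
But 5394 is not a multiple of 45 (it leaves remainder 39).
So the equation is unsolvable over ℤ.

There are no such integers.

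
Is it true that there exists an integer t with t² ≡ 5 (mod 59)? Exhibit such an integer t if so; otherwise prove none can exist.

Take t = 51. Then 51² = 2601 = 44·59 + 5, so 51² ≡ 5 (mod 59).

t = 51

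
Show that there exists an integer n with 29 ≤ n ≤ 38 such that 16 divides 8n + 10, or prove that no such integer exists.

No such integer n in that range exists.

The values of 8n + 10 for n = 29, 30, …, 38 are 242, 250, 258, 266, 274, 282, 290, 298, 306, 314; reduced mod 16 these are 2, 10, 2, 10, 2, 10, 2, 10, 2, 10.
The residue 0 does not occur, so no n in [29, 38] makes 8n + 10 a multiple of 16.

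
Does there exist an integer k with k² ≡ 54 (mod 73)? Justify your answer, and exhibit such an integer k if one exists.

k = 28

Take k = 28. Then 28² = 784 = 10·73 + 54, so 28² ≡ 54 (mod 73).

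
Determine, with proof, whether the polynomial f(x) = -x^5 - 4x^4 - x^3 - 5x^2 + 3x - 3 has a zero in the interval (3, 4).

No.

f(3) = -633 and f(4) = -2183, both negative, so a sign-change argument is unavailable; we show f keeps this sign on the whole interval.
Substitute x = 3 + u, where 0 < u < 1 on the interval. Expanding, f(3 + u) = -u^5 - 19u^4 - 139u^3 - 500u^2 - 891u - 633.
All 6 nonzero coefficients of this polynomial in u are negative; hence for u > 0 the value is a sum of negative terms (the constant -633 among them).
So f is strictly negative on (3, 4); no root exists in the interval.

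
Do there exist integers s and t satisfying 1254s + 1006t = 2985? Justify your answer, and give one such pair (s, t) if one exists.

No such integers exist.

Any value of 1254s + 1006t is a multiple of gcd(1254, 1006) = 2.
However 2985 leaves remainder 1 on division by 2.
So the equation is unsolvable over ℤ.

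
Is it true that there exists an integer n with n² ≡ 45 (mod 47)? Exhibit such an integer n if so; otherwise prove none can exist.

47 is prime, so by Euler's criterion 45 is a square mod 47 iff 45^((47−1)/2) = 45^23 ≡ 1 (mod 47).
Squaring successively (mod 47): 45^2 = 2025 ≡ 4; 45^4 ≡ 4² = 16 ≡ 16; 45^8 ≡ 16² = 256 ≡ 21; 45^16 ≡ 21² = 441 ≡ 18.
Since 23 = 16 + 4 + 2 + 1, 45^23 ≡ 18 · 16 · 4 · 45; multiplying out mod 47: 18·16 = 288 ≡ 6, then 6·4 = 24 ≡ 24, then 24·45 = 1080 ≡ 46. Thus 45^23 ≡ 46 ≡ −1 (mod 47).
The value −1 means 45 is a non-residue modulo 47, so n² ≡ 45 (mod 47) is impossible.

There is no such integer.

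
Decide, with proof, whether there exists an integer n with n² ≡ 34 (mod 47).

Take n = 9. Then 9² = 81 = 1·47 + 34, so 9² ≡ 34 (mod 47).

n = 9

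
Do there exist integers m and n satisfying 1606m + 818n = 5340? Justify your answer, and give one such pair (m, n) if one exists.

Every value of 1606m + 818n is a multiple of gcd(1606, 818) = 2; since 2 ∣ 5340, solutions exist.
Dividing through by 2 reduces the equation to 803m + 409n = 2670.
Euclidean algorithm: 803 = 1·409 + 394, 409 = 1·394 + 15, 394 = 26·15 + 4, 15 = 3·4 + 3, 4 = 1·3 + 1, 3 = 3·1 + 0.
Back-substituting, 1 = 4 − 1·3 = 4 − (15 − 3·4) = −15 + 4·4 = −15 + 4·(394 − 26·15) = 4·394 − 105·15 = 4·394 − 105·(409 − 1·394) = −105·409 + 109·394 = −105·409 + 109·(803 − 1·409) = 109·803 − 214·409; that is, 803·109 + 409·(-214) = 1.
Scaling by 2670 gives the particular solution (m, n) = (291030, -571380).
Subtracting 711·409 from m and adding 711·803 to n gives the tidier solution (231, -447).
Check: 1606·231 + 818·(-447) = 370986 − 365646 = 5340. ✓

m = 231, n = -447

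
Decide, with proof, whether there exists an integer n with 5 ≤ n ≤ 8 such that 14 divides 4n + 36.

n = 5

Try n = 5: 4·5 + 36 = 56 = 4·14, which is divisible by 14.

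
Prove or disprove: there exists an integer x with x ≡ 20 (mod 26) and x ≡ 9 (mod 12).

No such integer exists.

Reduce both congruences modulo 2, which divides 26 and 12: they say x ≡ 20 (mod 2) and x ≡ 9 (mod 2).
However 20 ≡ 0 and 9 ≡ 1 (mod 2), and 0 ≠ 1.
Therefore no such x exists.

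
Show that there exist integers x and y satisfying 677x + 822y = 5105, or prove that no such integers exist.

x = 475, y = -385

Since gcd(677, 822) = 1, every integer is an integer combination of 677 and 822.
Dividing repeatedly: 822 = 1·677 + 145, 677 = 4·145 + 97, 145 = 1·97 + 48, 97 = 2·48 + 1, 48 = 48·1 + 0.
Working back up the chain: 1 = 97 − 2·48 = 97 − 2·(145 − 1·97) = −2·145 + 3·97 = −2·145 + 3·(677 − 4·145) = 3·677 − 14·145 = 3·677 − 14·(822 − 1·677) = −14·822 + 17·677. So 677·17 + 822·(-14) = 1.
Times 5105: 677·86785 + 822·(-71470) = 5105, so (86785, -71470) solves it.
Shifting by a multiple of (822, −677) keeps it a solution: x = 86785 − 105·822 = 475, y = -71470 + 105·677 = -385.
Indeed 677·475 + 822·(-385) = 321575 − 316470 = 5105.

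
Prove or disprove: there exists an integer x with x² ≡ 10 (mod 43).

x = 15 works: 15² = 225, and 225 − 10 = 215 = 5·43.

x = 15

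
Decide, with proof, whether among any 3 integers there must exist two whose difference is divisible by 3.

No, the set {9, 10, 11} is a counterexample.

Take the 3 consecutive integers 9, 10, 11: their residues mod 3 are all distinct because 3 ≤ 3.
The differences between them range over 1, …, 2, none of which is divisible by 3.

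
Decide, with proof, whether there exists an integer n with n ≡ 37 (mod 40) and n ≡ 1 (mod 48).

Reduce both congruences modulo 8, which divides 40 and 48: they say n ≡ 37 (mod 8) and n ≡ 1 (mod 8).
However 37 ≡ 5 and 1 ≡ 1 (mod 8), and 5 ≠ 1.
Hence the system has no solution.

No, no such integer exists.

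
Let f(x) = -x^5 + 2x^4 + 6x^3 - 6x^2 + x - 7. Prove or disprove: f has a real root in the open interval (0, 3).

Yes, f has a root in the interval.

f(0) = -7 and f(3) = 23, which have opposite signs.
f is continuous everywhere (it is a polynomial), in particular on [0, 3].
By the Intermediate Value Theorem, f takes the value 0 somewhere in the open interval.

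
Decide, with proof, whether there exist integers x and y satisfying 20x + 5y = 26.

Any value of 20x + 5y is a multiple of gcd(20, 5) = 5.
However 26 leaves remainder 1 on division by 5.
Therefore 20x + 5y = 26 has no solution in integers.

There are no such integers.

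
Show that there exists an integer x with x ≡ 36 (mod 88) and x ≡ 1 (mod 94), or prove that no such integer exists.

Both moduli are multiples of 2 = gcd(88, 94), so any solution would satisfy x ≡ 36 and x ≡ 1 modulo 2 simultaneously.
However 36 ≡ 0 and 1 ≡ 1 (mod 2), and 0 ≠ 1.
Hence the system has no solution.

No such integer exists.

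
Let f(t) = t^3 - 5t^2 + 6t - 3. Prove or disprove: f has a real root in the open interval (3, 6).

Yes, f has a root in the interval.

f(3) = -3 and f(6) = 69, which have opposite signs.
f is continuous everywhere (it is a polynomial), in particular on [3, 6].
By the Intermediate Value Theorem f must vanish at some point of (3, 6).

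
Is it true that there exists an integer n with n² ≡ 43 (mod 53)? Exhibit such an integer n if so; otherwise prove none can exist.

Take n = 19. Then 19² = 361 = 6·53 + 43, so 19² ≡ 43 (mod 53).

n = 19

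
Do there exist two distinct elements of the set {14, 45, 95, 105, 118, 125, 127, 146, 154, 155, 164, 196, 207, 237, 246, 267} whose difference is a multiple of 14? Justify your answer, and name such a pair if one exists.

Both 14 and 154 leave remainder 0 on division by 14; their difference 140 = 10·14 is a multiple of 14.

14 and 154 are such a pair.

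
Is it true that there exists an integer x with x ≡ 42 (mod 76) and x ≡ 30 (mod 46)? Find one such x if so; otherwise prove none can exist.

x = 1410

gcd(76, 46) = 2. A simultaneous solution exists iff 42 ≡ 30 (mod 2); here 42 mod 2 = 0 = 30 mod 2, so it does.
Put x = 42 + 76t, so we need 76t ≡ 34 (mod 46), equivalently (divide by 2) 38t ≡ 17 (mod 23).
38 ≡ 15 (mod 23), so this reads 15t ≡ 17 (mod 23). Since 15·20 = 300 = 13·23 + 1, the inverse of 15 mod 23 is 20.
Therefore t ≡ 20·17 = 340 ≡ 18 (mod 23).
Then x = 42 + 76·18 = 1410.
Check: 1410 mod 76 = 42, 1410 mod 46 = 30. ✓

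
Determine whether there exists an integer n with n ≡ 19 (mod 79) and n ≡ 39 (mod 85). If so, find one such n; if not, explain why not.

The moduli 79 and 85 are coprime, so by the Chinese Remainder Theorem a unique solution modulo 6715 exists.
Any solution of the first congruence is n = 19 + 79t; substituting into the second, 79t ≡ 39 − 19 ≡ 20 (mod 85).
Since 79·14 = 1106 = 13·85 + 1, the inverse of 79 mod 85 is 14.
Multiplying by 14: t ≡ 14·20 = 280 ≡ 25 (mod 85).
With t = 25: n = 19 + 79·25 = 1994.
Check: 1994 mod 79 = 19, 1994 mod 85 = 39. ✓

n = 1994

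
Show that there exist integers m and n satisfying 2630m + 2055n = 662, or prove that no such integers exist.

No, no such integers exist.

Both 2630 and 2055 are divisible by gcd(2630, 2055) = 5, hence so is any combination 2630m + 2055n.
But 662 = 5·132 + 2, so 5 ∤ 662.
Hence no integers m, n satisfy the equation.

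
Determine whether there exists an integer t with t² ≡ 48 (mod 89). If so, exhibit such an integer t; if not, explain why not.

No such integer exists.

Apply Euler's criterion with the prime 89: 48 is a quadratic residue iff 48^44 ≡ 1 (mod 89), and a non-residue iff it is ≡ −1.
Squaring successively (mod 89): 48^2 = 2304 ≡ 79; 48^4 ≡ 79² = 6241 ≡ 11; 48^8 ≡ 11² = 121 ≡ 32; 48^16 ≡ 32² = 1024 ≡ 45; 48^32 ≡ 45² = 2025 ≡ 67.
Since 44 = 32 + 8 + 4, 48^44 ≡ 67 · 32 · 11; multiplying out mod 89: 67·32 = 2144 ≡ 8, then 8·11 = 88 ≡ 88. Thus 48^44 ≡ 88 ≡ −1 (mod 89).
By Euler's criterion 48 is a quadratic non-residue mod 89: no t satisfies t² ≡ 48 (mod 89).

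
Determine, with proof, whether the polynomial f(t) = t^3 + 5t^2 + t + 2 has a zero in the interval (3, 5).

f has no root in that interval.

f(3) = 77 and f(5) = 257, both positive, so a sign-change argument is unavailable; we show f keeps this sign on the whole interval.
Shift to the endpoint 3: with t = 3 + u (0 < u < 2), one computes f(3 + u) = u^3 + 14u^2 + 58u + 77.
The nonzero coefficients here are all positive, so for u > 0 every term is positive (or zero), and the constant term 77 is strictly positive.
Therefore f(t) > 0 throughout (3, 5), and f has no zero there.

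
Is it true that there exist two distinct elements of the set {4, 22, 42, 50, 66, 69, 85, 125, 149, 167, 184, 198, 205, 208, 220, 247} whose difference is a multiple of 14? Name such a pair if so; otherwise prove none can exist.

The pair (22, 50) works.

Reduce each element mod 14: 4↦4, 22↦8, 42↦0, 50↦8, 66↦10, 69↦13, 85↦1, 125↦13, 149↦9, 167↦13, 184↦2, 198↦2, 205↦9, 208↦12, 220↦10, 247↦9. The residue 8 repeats (at 22 and 50), and 50 − 22 = 28 = 2·14.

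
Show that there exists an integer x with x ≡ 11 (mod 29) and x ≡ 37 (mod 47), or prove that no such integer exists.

gcd(29, 47) = 1, so the Chinese Remainder Theorem guarantees exactly one residue class mod 1363 satisfying both.
Write x = 11 + 29t and require 11 + 29t ≡ 37 (mod 47), i.e. 29t ≡ 26 (mod 47).
Note 29·13 = 377 ≡ 1 (mod 47) (as 377 − 1 = 8·47), so 29⁻¹ ≡ 13.
Therefore t ≡ 13·26 = 338 ≡ 9 (mod 47).
With t = 9: x = 11 + 29·9 = 272.
Verify: 272 = 9·29 + 11 and 272 = 5·47 + 37. ✓

x = 272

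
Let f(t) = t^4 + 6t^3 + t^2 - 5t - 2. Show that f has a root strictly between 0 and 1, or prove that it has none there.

Such a root exists.

f(0) = -2 and f(1) = 1, which have opposite signs.
Since f is a polynomial it is continuous on [0, 1].
By the Intermediate Value Theorem, f takes the value 0 somewhere in the open interval.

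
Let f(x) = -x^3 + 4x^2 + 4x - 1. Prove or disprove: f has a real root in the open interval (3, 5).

Such a root exists.

f(3) = 20 and f(5) = -6, which have opposite signs.
As a polynomial, f is continuous on every closed interval.
By the Intermediate Value Theorem, f takes the value 0 somewhere in the open interval.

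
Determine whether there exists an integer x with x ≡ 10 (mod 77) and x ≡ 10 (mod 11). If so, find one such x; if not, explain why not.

gcd(77, 11) = 11. A simultaneous solution exists iff 10 ≡ 10 (mod 11); here 10 mod 11 = 10 = 10 mod 11, so it does.
In fact x = 10 itself already satisfies 10 mod 11 = 10.
Check: 10 mod 77 = 10, 10 mod 11 = 10. ✓

x = 10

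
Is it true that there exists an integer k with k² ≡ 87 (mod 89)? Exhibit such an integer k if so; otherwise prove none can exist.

k = 49

k = 49 works: 49² = 2401, and 2401 − 87 = 2314 = 26·89.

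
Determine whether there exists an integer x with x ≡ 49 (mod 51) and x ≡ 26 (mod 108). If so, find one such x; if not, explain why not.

No, no such integer exists.

Both moduli are multiples of 3 = gcd(51, 108), so any solution would satisfy x ≡ 49 and x ≡ 26 modulo 3 simultaneously.
However 49 ≡ 1 and 26 ≡ 2 (mod 3), and 1 ≠ 2.
So no integer satisfies both congruences.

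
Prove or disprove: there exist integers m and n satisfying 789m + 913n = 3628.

m = 118, n = -98

789 and 913 are coprime, so 789m + 913n ranges over all of ℤ.
Dividing repeatedly: 913 = 1·789 + 124, 789 = 6·124 + 45, 124 = 2·45 + 34, 45 = 1·34 + 11, 34 = 3·11 + 1, 11 = 11·1 + 0.
Back-substituting, 1 = 34 − 3·11 = 34 − 3·(45 − 1·34) = −3·45 + 4·34 = −3·45 + 4·(124 − 2·45) = 4·124 − 11·45 = 4·124 − 11·(789 − 6·124) = −11·789 + 70·124 = −11·789 + 70·(913 − 1·789) = 70·913 − 81·789; that is, 789·(-81) + 913·70 = 1.
Times 3628: 789·(-293868) + 913·253960 = 3628, so (-293868, 253960) solves it.
Adding 322·913 to m and subtracting 322·789 from n gives the tidier solution (118, -98).
Indeed 789·118 + 913·(-98) = 93102 − 89474 = 3628.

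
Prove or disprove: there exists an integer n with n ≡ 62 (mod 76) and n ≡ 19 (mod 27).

n = 1126

The moduli 76 and 27 are coprime, so by the Chinese Remainder Theorem a unique solution modulo 2052 exists.
Any solution of the first congruence is n = 62 + 76t; substituting into the second, 76t ≡ 19 − 62 ≡ 11 (mod 27).
76 ≡ 22 (mod 27), so this reads 22t ≡ 11 (mod 27). Note 22·16 = 352 ≡ 1 (mod 27) (as 352 − 1 = 13·27), so 22⁻¹ ≡ 16.
Therefore t ≡ 16·11 = 176 ≡ 14 (mod 27).
With t = 14: n = 62 + 76·14 = 1126.
Indeed 1126 ≡ 62 (mod 76) and 1126 ≡ 19 (mod 27).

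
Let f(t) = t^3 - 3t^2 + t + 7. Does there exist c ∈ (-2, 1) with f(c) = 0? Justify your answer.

f(-2) = -15 and f(1) = 6, which have opposite signs.
Since f is a polynomial it is continuous on [-2, 1].
By the Intermediate Value Theorem f must vanish at some point of (-2, 1).

Such a root exists.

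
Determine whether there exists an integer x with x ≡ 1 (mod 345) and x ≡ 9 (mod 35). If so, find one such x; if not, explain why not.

gcd(345, 35) = 5. If x ≡ 1 (mod 345) and x ≡ 9 (mod 35), then x ≡ 1 (mod 5) and x ≡ 9 (mod 5).
These are incompatible: 1 − 9 = -8 is not divisible by 5.
Hence the system has no solution.

No such integer exists.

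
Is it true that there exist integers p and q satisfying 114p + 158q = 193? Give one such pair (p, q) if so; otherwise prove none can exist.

No, no such integers exist.

Both 114 and 158 are divisible by gcd(114, 158) = 2, hence so is any combination 114p + 158q.
However 193 leaves remainder 1 on division by 2.
Hence no integers p, q satisfy the equation.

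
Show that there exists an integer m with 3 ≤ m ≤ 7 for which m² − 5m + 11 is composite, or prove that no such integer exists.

m = 7

At m = 7: 7² − 5·7 + 11 = 25 = 5·5, which is composite.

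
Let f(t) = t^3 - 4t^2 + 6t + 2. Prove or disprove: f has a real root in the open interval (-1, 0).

f(-1) = -9 and f(0) = 2, which have opposite signs.
As a polynomial, f is continuous on every closed interval.
By the Intermediate Value Theorem f must vanish at some point of (-1, 0).

Yes, f has a root in the interval.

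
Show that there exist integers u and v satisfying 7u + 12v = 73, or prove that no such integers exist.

u = 7, v = 2

Since gcd(7, 12) = 1, every integer is an integer combination of 7 and 12.
Run the Euclidean algorithm on 12 and 7: 12 = 1·7 + 5, 7 = 1·5 + 2, 5 = 2·2 + 1, 2 = 2·1 + 0.
Working back up the chain: 1 = 5 − 2·2 = 5 − 2·(7 − 1·5) = −2·7 + 3·5 = −2·7 + 3·(12 − 1·7) = 3·12 − 5·7. So 7·(-5) + 12·3 = 1.
Scaling by 73 gives the particular solution (u, v) = (-365, 219).
The general solution is u = -365 + 12k, v = 219 − 7k; taking k = 31 gives the smaller pair u = 7, v = 2.
Check: 7·7 + 12·2 = 49 + 24 = 73. ✓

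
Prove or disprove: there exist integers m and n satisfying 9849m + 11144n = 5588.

No, no such integers exist.

Both 9849 and 11144 are divisible by gcd(9849, 11144) = 7, hence so is any combination 9849m + 11144n.
However 5588 leaves remainder 2 on division by 7.
So the equation is unsolvable over ℤ.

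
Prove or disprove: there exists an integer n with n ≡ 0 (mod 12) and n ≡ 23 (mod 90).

No, no such integer exists.

Reduce both congruences modulo 6, which divides 12 and 90: they say n ≡ 0 (mod 6) and n ≡ 23 (mod 6).
But 0 mod 6 = 0 while 23 mod 6 = 5, a contradiction.
Hence the system has no solution.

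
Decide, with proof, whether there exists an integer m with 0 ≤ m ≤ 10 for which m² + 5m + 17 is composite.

At m = 8: 8² + 5·8 + 17 = 121 = 11·11, which is composite.

m = 8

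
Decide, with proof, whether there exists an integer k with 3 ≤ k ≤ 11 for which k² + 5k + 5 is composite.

At k = 5: 5² + 5·5 + 5 = 55 = 5·11, which is composite.

k = 5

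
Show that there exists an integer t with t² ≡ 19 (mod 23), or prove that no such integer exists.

No such integer exists.

23 is prime, so by Euler's criterion 19 is a square mod 23 iff 19^((23−1)/2) = 19^11 ≡ 1 (mod 23).
Repeated squaring mod 23: 19^2 = 361 ≡ 16; 19^4 ≡ 16² = 256 ≡ 3; 19^8 ≡ 3² = 9 ≡ 9.
Since 11 = 8 + 2 + 1, 19^11 ≡ 9 · 16 · 19; multiplying out mod 23: 9·16 = 144 ≡ 6, then 6·19 = 114 ≡ 22. Thus 19^11 ≡ 22 ≡ −1 (mod 23).
By Euler's criterion 19 is a quadratic non-residue mod 23: no t satisfies t² ≡ 19 (mod 23).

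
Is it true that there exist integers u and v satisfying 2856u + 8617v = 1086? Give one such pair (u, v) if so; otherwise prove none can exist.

Both 2856 and 8617 are divisible by gcd(2856, 8617) = 7, hence so is any combination 2856u + 8617v.
But 1086 = 7·155 + 1, so 7 ∤ 1086.
So the equation is unsolvable over ℤ.

There are no such integers.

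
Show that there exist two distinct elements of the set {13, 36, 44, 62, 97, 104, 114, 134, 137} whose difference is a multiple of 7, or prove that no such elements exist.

Yes: 13 and 62.

Reduce each element mod 7: 13↦6, 36↦1, 44↦2, 62↦6, 97↦6, 104↦6, 114↦2, 134↦1, 137↦4. The residue 6 repeats (at 13 and 62), and 62 − 13 = 49 = 7·7.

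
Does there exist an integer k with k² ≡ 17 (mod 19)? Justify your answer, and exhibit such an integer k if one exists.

k = 13

Take k = 13. Then 13² = 169 = 8·19 + 17, so 13² ≡ 17 (mod 19).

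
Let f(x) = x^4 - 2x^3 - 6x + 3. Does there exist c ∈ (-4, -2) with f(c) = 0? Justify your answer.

f has no root in that interval.

The endpoint values f(-4) = 411 and f(-2) = 47 are both positive. Claim: f(x) > 0 for every x in (-4, -2).
Shift to the endpoint -2: with x = -2 − u (0 < u < 2), one computes f(-2 − u) = u^4 + 10u^3 + 36u^2 + 62u + 47.
The nonzero coefficients here are all positive, so for u > 0 every term is positive (or zero), and the constant term 47 is strictly positive.
So f is strictly positive on (-4, -2); no root exists in the interval.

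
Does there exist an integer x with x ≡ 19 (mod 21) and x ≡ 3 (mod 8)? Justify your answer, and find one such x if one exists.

x = 19

The moduli 21 and 8 are coprime, so by the Chinese Remainder Theorem a unique solution modulo 168 exists.
Write x = 19 + 21t and require 19 + 21t ≡ 3 (mod 8), i.e. 21t ≡ 0 (mod 8).
21 ≡ 5 (mod 8), so this reads 5t ≡ 0 (mod 8). t = 0 satisfies this.
Taking t = 0 gives x = 19 + 21·0 = 19.
Indeed 19 ≡ 19 (mod 21) and 19 ≡ 3 (mod 8).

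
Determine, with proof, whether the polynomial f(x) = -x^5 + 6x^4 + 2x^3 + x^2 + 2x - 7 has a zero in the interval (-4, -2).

No such root exists.

f(-4) = 2433 and f(-2) = 105, both positive, so a sign-change argument is unavailable; we show f keeps this sign on the whole interval.
Substitute x = -2 − u, where 0 < u < 2 on the interval. Expanding, f(-2 − u) = u^5 + 16u^4 + 86u^3 + 213u^2 + 250u + 105.
The nonzero coefficients here are all positive, so for u > 0 every term is positive (or zero), and the constant term 105 is strictly positive.
So f is strictly positive on (-4, -2); no root exists in the interval.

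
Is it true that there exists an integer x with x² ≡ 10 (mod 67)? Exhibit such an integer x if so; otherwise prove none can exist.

x = 55

x = 55 works: 55² = 3025, and 3025 − 10 = 3015 = 45·67.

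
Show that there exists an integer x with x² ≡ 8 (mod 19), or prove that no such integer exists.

Computing x² mod 19 for x = 0, 1, …, 9 (enough, by the symmetry x ↦ 19 − x) gives 0, 1, 4, 9, 16, 6, 17, 11, 7, 5.
So the quadratic residues mod 19 are {0, 1, 4, 5, 6, 7, 9, 11, 16, 17}, and 8 is not among them.
Hence no integer x has x² ≡ 8 (mod 19).

No such integer exists.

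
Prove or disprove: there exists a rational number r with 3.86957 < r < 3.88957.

r = 31/8

Scale by 8: the interval becomes (30.95656, 31.11656), which contains the integer 31.
So r = 31/8 works: it is a ratio of integers, and dividing 8·3.86957 < 31 < 8·3.88957 through by 8 gives 3.86957 < 31/8 < 3.88957.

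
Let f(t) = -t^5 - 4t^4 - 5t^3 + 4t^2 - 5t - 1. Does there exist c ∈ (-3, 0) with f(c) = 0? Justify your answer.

Yes, f has a root in the interval.

f(-3) = 104 and f(0) = -1, which have opposite signs.
f is continuous everywhere (it is a polynomial), in particular on [-3, 0].
The Intermediate Value Theorem then guarantees some c ∈ (-3, 0) with f(c) = 0.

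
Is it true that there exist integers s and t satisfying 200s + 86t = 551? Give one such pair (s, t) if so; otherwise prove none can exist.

Both 200 and 86 are divisible by gcd(200, 86) = 2, hence so is any combination 200s + 86t.
But 551 is not a multiple of 2 (it leaves remainder 1).
Therefore 200s + 86t = 551 has no solution in integers.

No, no such integers exist.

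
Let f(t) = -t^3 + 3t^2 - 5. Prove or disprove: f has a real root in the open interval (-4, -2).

The endpoint values f(-4) = 107 and f(-2) = 15 are both positive. Claim: f(t) > 0 for every t in (-4, -2).
Shift to the endpoint -2: with t = -2 − u (0 < u < 2), one computes f(-2 − u) = u^3 + 9u^2 + 24u + 15.
All 4 nonzero coefficients of this polynomial in u are positive; hence for u > 0 the value is a sum of positive terms (the constant 15 among them).
Therefore f(t) > 0 throughout (-4, -2), and f has no zero there.

No.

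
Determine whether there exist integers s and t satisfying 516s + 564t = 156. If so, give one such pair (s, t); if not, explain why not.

gcd(516, 564) = 12, and 12 divides 156, so integer solutions exist.
Dividing through by 12 reduces the equation to 43s + 47t = 13.
Dividing repeatedly: 47 = 1·43 + 4, 43 = 10·4 + 3, 4 = 1·3 + 1, 3 = 3·1 + 0.
Unwinding: 1 = 4 − 1·3 = 4 − (43 − 10·4) = −43 + 11·4 = −43 + 11·(47 − 1·43) = 11·47 − 12·43, i.e. 43·(-12) + 47·11 = 1.
Times 13: 43·(-156) + 47·143 = 13, so (-156, 143) solves it.
Adding 4·47 to s and subtracting 4·43 from t gives the tidier solution (32, -29).
Check: 516·32 + 564·(-29) = 16512 − 16356 = 156. ✓

s = 32, t = -29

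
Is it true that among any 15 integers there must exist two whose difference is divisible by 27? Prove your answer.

Take the 15 consecutive integers 87, 88, …, 101: their residues mod 27 are all distinct because 15 ≤ 27.
Any two of them differ by at most 14 < 27 and by at least 1, so no difference is a multiple of 27.

No; for instance {87, 88, 89, 90, 91, 92, 93, 94, 95, 96, 97, 98, 99, 100, 101} is a counterexample.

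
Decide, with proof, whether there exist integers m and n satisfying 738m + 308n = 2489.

There are no such integers.

Any value of 738m + 308n is a multiple of gcd(738, 308) = 2.
But 2489 = 2·1244 + 1, so 2 ∤ 2489.
Therefore 738m + 308n = 2489 has no solution in integers.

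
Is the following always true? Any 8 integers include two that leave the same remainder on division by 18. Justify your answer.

Consider the 8 integers 40, 41, …, 47. They lie in distinct residue classes modulo 18, since 8 ≤ 18.
Hence this collection has no pair with equal remainders mod 18, disproving the claim.

No, the set {40, 41, 42, 43, 44, 45, 46, 47} is a counterexample.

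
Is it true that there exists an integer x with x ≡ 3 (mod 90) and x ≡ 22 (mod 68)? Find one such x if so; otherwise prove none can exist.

No, no such integer exists.

gcd(90, 68) = 2. If x ≡ 3 (mod 90) and x ≡ 22 (mod 68), then x ≡ 3 (mod 2) and x ≡ 22 (mod 2).
These are incompatible: 3 − 22 = -19 is not divisible by 2.
So no integer satisfies both congruences.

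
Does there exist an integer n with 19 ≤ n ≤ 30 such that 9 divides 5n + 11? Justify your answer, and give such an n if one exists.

n = 23

n = 23 works, since 5·23 + 11 = 126 = 14·9.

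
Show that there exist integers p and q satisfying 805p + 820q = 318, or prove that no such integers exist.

No such integers exist.

Both 805 and 820 are divisible by gcd(805, 820) = 5, hence so is any combination 805p + 820q.
But 318 = 5·63 + 3, so 5 ∤ 318.
Hence no integers p, q satisfy the equation.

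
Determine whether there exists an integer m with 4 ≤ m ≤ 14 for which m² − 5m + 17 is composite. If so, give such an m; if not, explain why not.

m = 13

At m = 13: 13² − 5·13 + 17 = 121 = 11·11, which is composite.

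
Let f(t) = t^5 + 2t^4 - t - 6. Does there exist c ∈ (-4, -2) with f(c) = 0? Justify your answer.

f(-4) = -514 and f(-2) = -4, both negative, so a sign-change argument is unavailable; we show f keeps this sign on the whole interval.
Shift to the endpoint -2: with t = -2 − u (0 < u < 2), one computes f(-2 − u) = -u^5 - 8u^4 - 24u^3 - 32u^2 - 15u - 4.
The nonzero coefficients here are all negative, so for u > 0 every term is negative (or zero), and the constant term -4 is strictly negative.
So f is strictly negative on (-4, -2); no root exists in the interval.

No.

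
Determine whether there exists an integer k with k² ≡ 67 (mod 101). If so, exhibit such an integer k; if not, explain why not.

There is no such integer.

101 is prime, so by Euler's criterion 67 is a square mod 101 iff 67^((101−1)/2) = 67^50 ≡ 1 (mod 101).
Squaring successively (mod 101): 67^2 = 4489 ≡ 45; 67^4 ≡ 45² = 2025 ≡ 5; 67^8 ≡ 5² = 25 ≡ 25; 67^16 ≡ 25² = 625 ≡ 19; 67^32 ≡ 19² = 361 ≡ 58.
Since 50 = 32 + 16 + 2, 67^50 ≡ 58 · 19 · 45; multiplying out mod 101: 58·19 = 1102 ≡ 92, then 92·45 = 4140 ≡ 100. Thus 67^50 ≡ 100 ≡ −1 (mod 101).
The value −1 means 67 is a non-residue modulo 101, so k² ≡ 67 (mod 101) is impossible.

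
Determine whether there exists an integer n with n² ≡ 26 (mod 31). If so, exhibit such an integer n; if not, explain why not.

Apply Euler's criterion with the prime 31: 26 is a quadratic residue iff 26^15 ≡ 1 (mod 31), and a non-residue iff it is ≡ −1.
Repeated squaring mod 31: 26^2 = 676 ≡ 25; 26^4 ≡ 25² = 625 ≡ 5; 26^8 ≡ 5² = 25 ≡ 25.
Since 15 = 8 + 4 + 2 + 1, 26^15 ≡ 25 · 5 · 25 · 26; multiplying out mod 31: 25·5 = 125 ≡ 1, then 1·25 = 25 ≡ 25, then 25·26 = 650 ≡ 30. Thus 26^15 ≡ 30 ≡ −1 (mod 31).
The value −1 means 26 is a non-residue modulo 31, so n² ≡ 26 (mod 31) is impossible.

There is no such integer.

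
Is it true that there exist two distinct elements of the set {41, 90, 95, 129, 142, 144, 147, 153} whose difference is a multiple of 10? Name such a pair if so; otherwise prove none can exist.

No such pair exists.

Reduce each element modulo 10: 41↦1, 90↦0, 95↦5, 129↦9, 142↦2, 144↦4, 147↦7, 153↦3.
These 8 residues are pairwise different, hence no difference of two elements is divisible by 10.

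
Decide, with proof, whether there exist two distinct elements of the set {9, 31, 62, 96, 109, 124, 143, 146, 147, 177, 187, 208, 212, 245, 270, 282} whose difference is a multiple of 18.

There is no such pair.

Two integers differ by a multiple of 18 exactly when they have the same residue mod 18. The residues are 9↦9, 31↦13, 62↦8, 96↦6, 109↦1, 124↦16, 143↦17, 146↦2, 147↦3, 177↦15, 187↦7, 208↦10, 212↦14, 245↦11, 270↦0, 282↦12.
No residue repeats among the 16 elements, so no pair has difference ≡ 0 (mod 18).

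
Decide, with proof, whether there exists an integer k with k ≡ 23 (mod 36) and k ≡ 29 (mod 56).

No such integer exists.

gcd(36, 56) = 4. If k ≡ 23 (mod 36) and k ≡ 29 (mod 56), then k ≡ 23 (mod 4) and k ≡ 29 (mod 4).
These are incompatible: 23 − 29 = -6 is not divisible by 4.
Therefore no such k exists.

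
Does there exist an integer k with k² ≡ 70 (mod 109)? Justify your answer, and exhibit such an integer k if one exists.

109 is prime, so by Euler's criterion 70 is a square mod 109 iff 70^((109−1)/2) = 70^54 ≡ 1 (mod 109).
Squaring successively (mod 109): 70^2 = 4900 ≡ 104; 70^4 ≡ 104² = 10816 ≡ 25; 70^8 ≡ 25² = 625 ≡ 80; 70^16 ≡ 80² = 6400 ≡ 78; 70^32 ≡ 78² = 6084 ≡ 89.
Since 54 = 32 + 16 + 4 + 2, 70^54 ≡ 89 · 78 · 25 · 104; multiplying out mod 109: 89·78 = 6942 ≡ 75, then 75·25 = 1875 ≡ 22, then 22·104 = 2288 ≡ 108. Thus 70^54 ≡ 108 ≡ −1 (mod 109).
The value −1 means 70 is a non-residue modulo 109, so k² ≡ 70 (mod 109) is impossible.

There is no such integer.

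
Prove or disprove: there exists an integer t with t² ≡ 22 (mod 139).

No, no such integer exists.

Apply Euler's criterion with the prime 139: 22 is a quadratic residue iff 22^69 ≡ 1 (mod 139), and a non-residue iff it is ≡ −1.
Repeated squaring mod 139: 22^2 = 484 ≡ 67; 22^4 ≡ 67² = 4489 ≡ 41; 22^8 ≡ 41² = 1681 ≡ 13; 22^16 ≡ 13² = 169 ≡ 30; 22^32 ≡ 30² = 900 ≡ 66; 22^64 ≡ 66² = 4356 ≡ 47.
Since 69 = 64 + 4 + 1, 22^69 ≡ 47 · 41 · 22; multiplying out mod 139: 47·41 = 1927 ≡ 120, then 120·22 = 2640 ≡ 138. Thus 22^69 ≡ 138 ≡ −1 (mod 139).
The value −1 means 22 is a non-residue modulo 139, so t² ≡ 22 (mod 139) is impossible.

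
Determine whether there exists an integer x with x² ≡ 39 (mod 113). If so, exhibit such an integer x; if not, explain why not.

Apply Euler's criterion with the prime 113: 39 is a quadratic residue iff 39^56 ≡ 1 (mod 113), and a non-residue iff it is ≡ −1.
Repeated squaring mod 113: 39^2 = 1521 ≡ 52; 39^4 ≡ 52² = 2704 ≡ 105; 39^8 ≡ 105² = 11025 ≡ 64; 39^16 ≡ 64² = 4096 ≡ 28; 39^32 ≡ 28² = 784 ≡ 106.
Since 56 = 32 + 16 + 8, 39^56 ≡ 106 · 28 · 64; multiplying out mod 113: 106·28 = 2968 ≡ 30, then 30·64 = 1920 ≡ 112. Thus 39^56 ≡ 112 ≡ −1 (mod 113).
By Euler's criterion 39 is a quadratic non-residue mod 113: no x satisfies x² ≡ 39 (mod 113).

No such integer exists.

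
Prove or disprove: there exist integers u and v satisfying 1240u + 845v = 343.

No such integers exist.

Any value of 1240u + 845v is a multiple of gcd(1240, 845) = 5.
However 343 leaves remainder 3 on division by 5.
Therefore 1240u + 845v = 343 has no solution in integers.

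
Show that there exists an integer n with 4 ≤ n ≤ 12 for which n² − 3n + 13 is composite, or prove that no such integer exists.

At n = 12: 12² − 3·12 + 13 = 121 = 11·11, which is composite.

n = 12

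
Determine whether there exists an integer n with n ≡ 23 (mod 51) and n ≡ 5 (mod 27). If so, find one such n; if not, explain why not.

Here gcd(51, 27) = 3, and both 23 and 5 leave remainder 2 mod 3, so the system is consistent.
Step through n = 23, 23 + 51, 23 + 2·51, …: the values 23, 74, 125, 176, 227, 278, 329 reduce mod 27 to 23, 20, 17, 14, 11, 8, 5. The value 329 hits 5.
Check: 329 mod 51 = 23, 329 mod 27 = 5. ✓

n = 329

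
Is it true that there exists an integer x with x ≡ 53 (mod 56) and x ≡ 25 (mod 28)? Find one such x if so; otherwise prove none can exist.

x = 53

The moduli are not coprime: gcd(56, 28) = 28. Compatibility requires 28 ∣ (25 − 53) = -28, which holds, so solutions exist.
In fact x = 53 itself already satisfies 53 mod 28 = 25.
Verify: 53 = 0·56 + 53 and 53 = 1·28 + 25. ✓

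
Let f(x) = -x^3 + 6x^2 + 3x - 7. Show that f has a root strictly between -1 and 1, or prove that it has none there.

f(-1) = -3 and f(1) = 1, which have opposite signs.
f is continuous everywhere (it is a polynomial), in particular on [-1, 1].
By the Intermediate Value Theorem, f takes the value 0 somewhere in the open interval.

Yes, f has a root in the interval.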